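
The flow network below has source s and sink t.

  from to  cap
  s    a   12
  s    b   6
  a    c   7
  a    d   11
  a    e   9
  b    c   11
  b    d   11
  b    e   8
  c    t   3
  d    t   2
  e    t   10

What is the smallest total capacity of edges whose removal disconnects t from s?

Augment s→a→c→t: bottleneck 3, flow now 3.
Augment s→a→d→t: bottleneck 2, flow now 5.
Augment s→a→e→t: bottleneck 7, flow now 12.
Augment s→b→e→t: bottleneck 3, flow now 15.
No augmenting path remains; maximum flow = 15.
By max-flow min-cut, the minimum cut capacity equals the max flow.
In the residual graph, reachable from s: {s, a, b, c, d, e}.
Min-cut edges: c→t (3), d→t (2), e→t (10); capacity 3 + 2 + 10 = 15.

15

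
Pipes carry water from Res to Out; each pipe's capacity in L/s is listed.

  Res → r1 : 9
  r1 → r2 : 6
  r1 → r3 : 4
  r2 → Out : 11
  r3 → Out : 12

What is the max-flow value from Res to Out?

9

Augment Res→r1→r2→Out: bottleneck 6, flow now 6.
Augment Res→r1→r3→Out: bottleneck 3, flow now 9.
No augmenting path remains; maximum flow = 9.
In the residual graph, reachable from Res: {Res}.
Min-cut edges: Res→r1 (9); capacity 9 = 9.
This cut is saturated, so no flow can exceed 9.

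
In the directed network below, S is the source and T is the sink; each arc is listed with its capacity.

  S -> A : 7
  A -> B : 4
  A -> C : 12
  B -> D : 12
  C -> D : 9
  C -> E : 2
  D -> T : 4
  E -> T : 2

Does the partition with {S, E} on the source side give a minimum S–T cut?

No — its capacity is 9, but the minimum cut has capacity 6.

Given cut capacity: 7 + 2 = 9.
Augment S→A→B→D→T: bottleneck 4, flow now 4.
Augment S→A→C→E→T: bottleneck 2, flow now 6.
No augmenting path remains; maximum flow = 6.
In the residual graph, reachable from S: {S, A, B, C, D}.
Min-cut edges: C→E (2), D→T (4); capacity 2 + 4 = 6.
Cut capacity 9 exceeds the max flow 6, so it is not minimum.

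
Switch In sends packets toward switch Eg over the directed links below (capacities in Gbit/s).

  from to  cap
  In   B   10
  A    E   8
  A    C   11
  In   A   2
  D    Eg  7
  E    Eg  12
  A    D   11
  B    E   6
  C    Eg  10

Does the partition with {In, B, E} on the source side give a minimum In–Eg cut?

No — its capacity is 14, but the minimum cut has capacity 8.

Given cut capacity: 2 + 12 = 14.
Augment In→A→C→Eg: bottleneck 2, flow now 2.
Augment In→B→E→Eg: bottleneck 6, flow now 8.
No augmenting path remains; maximum flow = 8.
In the residual graph, reachable from In: {In, B}.
Min-cut edges: In→A (2), B→E (6); capacity 2 + 6 = 8.
Cut capacity 14 exceeds the max flow 8, so it is not minimum.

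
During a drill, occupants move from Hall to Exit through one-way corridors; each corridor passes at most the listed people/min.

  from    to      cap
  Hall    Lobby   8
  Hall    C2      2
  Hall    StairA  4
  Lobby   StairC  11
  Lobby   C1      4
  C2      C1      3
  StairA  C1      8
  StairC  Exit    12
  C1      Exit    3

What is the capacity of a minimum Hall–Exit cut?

Augment Hall→Lobby→StairC→Exit: bottleneck 8, flow now 8.
Augment Hall→C2→C1→Exit: bottleneck 2, flow now 10.
Augment Hall→StairA→C1→Exit: bottleneck 1, flow now 11.
No augmenting path remains; maximum flow = 11.
By max-flow min-cut, the minimum cut capacity equals the max flow.
In the residual graph, reachable from Hall: {Hall, C2, StairA, C1}.
Min-cut edges: Hall→Lobby (8), C1→Exit (3); capacity 8 + 3 = 11.

11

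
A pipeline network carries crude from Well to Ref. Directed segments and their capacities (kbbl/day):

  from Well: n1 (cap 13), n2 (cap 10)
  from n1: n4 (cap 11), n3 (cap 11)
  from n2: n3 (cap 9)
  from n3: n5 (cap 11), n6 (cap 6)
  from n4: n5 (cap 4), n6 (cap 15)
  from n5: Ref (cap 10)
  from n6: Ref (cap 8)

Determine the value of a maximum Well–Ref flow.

18

Augment Well→n1→n3→n5→Ref: bottleneck 10, flow now 10.
Augment Well→n1→n3→n6→Ref: bottleneck 1, flow now 11.
Augment Well→n1→n4→n6→Ref: bottleneck 2, flow now 13.
Augment Well→n2→n3→n6→Ref: bottleneck 5, flow now 18.
No augmenting path remains; maximum flow = 18.
In the residual graph, reachable from Well: {Well, n1, n2, n3, n4, n5, n6}.
Min-cut edges: n5→Ref (10), n6→Ref (8); capacity 10 + 8 = 18.
This cut is saturated, so no flow can exceed 18.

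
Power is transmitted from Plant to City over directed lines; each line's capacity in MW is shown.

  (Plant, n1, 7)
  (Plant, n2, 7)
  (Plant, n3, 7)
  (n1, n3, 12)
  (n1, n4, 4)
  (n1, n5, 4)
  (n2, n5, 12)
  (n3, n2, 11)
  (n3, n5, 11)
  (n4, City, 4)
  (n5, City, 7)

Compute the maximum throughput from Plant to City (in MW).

Augment Plant→n1→n4→City: bottleneck 4, flow now 4.
Augment Plant→n1→n5→City: bottleneck 3, flow now 7.
Augment Plant→n2→n5→City: bottleneck 4, flow now 11.
No augmenting path remains; maximum flow = 11.
In the residual graph, reachable from Plant: {Plant, n1, n2, n3, n5}.
Min-cut edges: n1→n4 (4), n5→City (7); capacity 4 + 7 = 11.
This cut is saturated, so no flow can exceed 11.

11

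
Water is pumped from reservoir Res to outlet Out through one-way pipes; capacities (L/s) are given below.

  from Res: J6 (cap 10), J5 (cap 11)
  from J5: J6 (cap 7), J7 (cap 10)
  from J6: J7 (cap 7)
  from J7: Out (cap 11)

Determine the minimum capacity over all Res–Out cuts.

11

Augment Res→J5→J7→Out: bottleneck 10, flow now 10.
Augment Res→J6→J7→Out: bottleneck 1, flow now 11.
No augmenting path remains; maximum flow = 11.
By max-flow min-cut, the minimum cut capacity equals the max flow.
In the residual graph, reachable from Res: {Res, J5, J6, J7}.
Min-cut edges: J7→Out (11); capacity 11 = 11.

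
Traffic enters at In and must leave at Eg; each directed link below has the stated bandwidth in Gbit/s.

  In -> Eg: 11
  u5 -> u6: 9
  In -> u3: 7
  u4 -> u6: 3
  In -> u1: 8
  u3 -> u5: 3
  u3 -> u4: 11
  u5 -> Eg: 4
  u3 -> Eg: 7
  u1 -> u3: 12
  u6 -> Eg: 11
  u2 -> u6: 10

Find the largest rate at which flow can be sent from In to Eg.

24

Augment In→Eg: bottleneck 11, flow now 11.
Augment In→u3→Eg: bottleneck 7, flow now 18.
Augment In→u1→u3→u5→Eg: bottleneck 3, flow now 21.
Augment In→u1→u3→u4→u6→Eg: bottleneck 3, flow now 24.
No augmenting path remains; maximum flow = 24.
In the residual graph, reachable from In: {In, u1, u3, u4}.
Min-cut edges: In→Eg (11), u3→u5 (3), u3→Eg (7), u4→u6 (3); capacity 11 + 3 + 7 + 3 = 24.
This cut is saturated, so no flow can exceed 24.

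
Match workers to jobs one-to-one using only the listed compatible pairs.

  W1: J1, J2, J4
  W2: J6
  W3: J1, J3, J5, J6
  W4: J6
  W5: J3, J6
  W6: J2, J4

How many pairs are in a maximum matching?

5

Unit-capacity flow: source→left, listed edges, right→sink; max matching = max flow.
Augmenting path W1→J1 (+1); matched 1.
Augmenting path W2→J6 (+1); matched 2.
Augmenting path W3→J3 (+1); matched 3.
Augmenting path W6→J2 (+1); matched 4.
Augmenting path W5→J3→W3→J5 (+1); matched 5.
No augmenting path remains; maximum matching = 5.
König certificate: {W1, W3, W5, W6, J6} is a vertex cover of size 5 (every listed pair touches it), so no matching can be larger.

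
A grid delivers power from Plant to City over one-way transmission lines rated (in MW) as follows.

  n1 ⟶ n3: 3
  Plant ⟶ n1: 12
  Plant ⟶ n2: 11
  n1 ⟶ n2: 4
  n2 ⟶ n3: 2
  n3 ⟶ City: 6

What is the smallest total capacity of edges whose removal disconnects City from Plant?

Augment Plant→n1→n3→City: bottleneck 3, flow now 3.
Augment Plant→n2→n3→City: bottleneck 2, flow now 5.
No augmenting path remains; maximum flow = 5.
By max-flow min-cut, the minimum cut capacity equals the max flow.
In the residual graph, reachable from Plant: {Plant, n1, n2}.
Min-cut edges: n1→n3 (3), n2→n3 (2); capacity 3 + 2 = 5.

5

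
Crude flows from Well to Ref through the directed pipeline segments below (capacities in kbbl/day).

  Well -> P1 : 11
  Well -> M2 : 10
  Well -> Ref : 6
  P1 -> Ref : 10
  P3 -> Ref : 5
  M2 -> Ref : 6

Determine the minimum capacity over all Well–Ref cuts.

22

Augment Well→Ref: bottleneck 6, flow now 6.
Augment Well→P1→Ref: bottleneck 10, flow now 16.
Augment Well→M2→Ref: bottleneck 6, flow now 22.
No augmenting path remains; maximum flow = 22.
By max-flow min-cut, the minimum cut capacity equals the max flow.
In the residual graph, reachable from Well: {Well, P1, M2}.
Min-cut edges: Well→Ref (6), P1→Ref (10), M2→Ref (6); capacity 6 + 10 + 6 = 22.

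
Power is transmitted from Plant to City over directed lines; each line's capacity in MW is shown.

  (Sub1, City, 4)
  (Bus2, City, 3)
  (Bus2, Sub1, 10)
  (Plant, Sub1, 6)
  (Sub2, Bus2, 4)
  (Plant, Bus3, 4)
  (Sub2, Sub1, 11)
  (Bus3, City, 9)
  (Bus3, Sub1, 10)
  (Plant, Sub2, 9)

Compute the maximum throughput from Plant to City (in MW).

11

Augment Plant→Bus3→City: bottleneck 4, flow now 4.
Augment Plant→Sub1→City: bottleneck 4, flow now 8.
Augment Plant→Sub2→Bus2→City: bottleneck 3, flow now 11.
No augmenting path remains; maximum flow = 11.
In the residual graph, reachable from Plant: {Plant, Sub2, Bus2, Sub1}.
Min-cut edges: Plant→Bus3 (4), Bus2→City (3), Sub1→City (4); capacity 4 + 3 + 4 = 11.
This cut is saturated, so no flow can exceed 11.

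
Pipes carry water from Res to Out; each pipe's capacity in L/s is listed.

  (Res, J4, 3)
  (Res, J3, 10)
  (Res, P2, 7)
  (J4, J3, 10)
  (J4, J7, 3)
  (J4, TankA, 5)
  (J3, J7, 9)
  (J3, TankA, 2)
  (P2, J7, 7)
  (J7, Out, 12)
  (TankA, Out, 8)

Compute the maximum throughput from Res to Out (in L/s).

17

Augment Res→J4→J7→Out: bottleneck 3, flow now 3.
Augment Res→J3→J7→Out: bottleneck 9, flow now 12.
Augment Res→J3→TankA→Out: bottleneck 1, flow now 13.
Augment Res→P2→J7→J4→TankA→Out: bottleneck 3, flow now 16. (uses reverse residual edge)
Augment Res→P2→J7→J3→TankA→Out: bottleneck 1, flow now 17. (uses reverse residual edge)
No augmenting path remains; maximum flow = 17.
In the residual graph, reachable from Res: {Res, J3, P2, J7}.
Min-cut edges: Res→J4 (3), J3→TankA (2), J7→Out (12); capacity 3 + 2 + 12 = 17.
This cut is saturated, so no flow can exceed 17.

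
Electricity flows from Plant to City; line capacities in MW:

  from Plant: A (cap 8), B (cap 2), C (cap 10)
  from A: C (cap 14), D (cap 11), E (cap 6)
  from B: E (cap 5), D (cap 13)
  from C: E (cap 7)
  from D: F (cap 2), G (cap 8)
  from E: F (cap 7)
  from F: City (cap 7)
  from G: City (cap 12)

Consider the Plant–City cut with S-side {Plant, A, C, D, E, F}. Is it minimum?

Given cut capacity: 2 + 8 + 7 = 17.
Augment Plant→A→D→F→City: bottleneck 2, flow now 2.
Augment Plant→A→D→G→City: bottleneck 6, flow now 8.
Augment Plant→B→D→G→City: bottleneck 2, flow now 10.
Augment Plant→C→E→F→City: bottleneck 5, flow now 15.
No augmenting path remains; maximum flow = 15.
In the residual graph, reachable from Plant: {Plant, A, B, C, D, E, F}.
Min-cut edges: D→G (8), F→City (7); capacity 8 + 7 = 15.
Cut capacity 17 exceeds the max flow 15, so it is not minimum.

No — its capacity is 17, but the minimum cut has capacity 15.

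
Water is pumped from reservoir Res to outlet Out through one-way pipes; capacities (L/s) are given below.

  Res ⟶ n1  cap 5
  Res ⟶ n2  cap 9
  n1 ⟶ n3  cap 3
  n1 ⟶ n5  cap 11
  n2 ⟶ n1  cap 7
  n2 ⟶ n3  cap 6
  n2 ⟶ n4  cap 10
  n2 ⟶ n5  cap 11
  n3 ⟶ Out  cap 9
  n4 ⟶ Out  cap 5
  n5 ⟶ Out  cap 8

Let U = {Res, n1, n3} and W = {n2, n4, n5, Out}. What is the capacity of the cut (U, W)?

Edges leaving {Res, n1, n3}: Res→n2 (9), n1→n5 (11), n3→Out (9).
Cut capacity = 9 + 11 + 9 = 29.

29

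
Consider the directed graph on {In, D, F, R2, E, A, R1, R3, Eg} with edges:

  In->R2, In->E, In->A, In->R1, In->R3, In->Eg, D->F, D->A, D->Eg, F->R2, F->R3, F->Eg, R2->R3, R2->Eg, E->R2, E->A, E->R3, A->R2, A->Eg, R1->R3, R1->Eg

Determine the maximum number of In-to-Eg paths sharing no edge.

4

Assign every edge capacity 1; by Menger, the answer equals the max flow.
Path In→Eg (+1); total 1.
Path In→R2→Eg (+1); total 2.
Path In→A→Eg (+1); total 3.
Path In→R1→Eg (+1); total 4.
No residual In→Eg path; max flow = 4.
Certifying cut of size 4: {A→Eg, In→Eg, In→R1, R2→Eg}.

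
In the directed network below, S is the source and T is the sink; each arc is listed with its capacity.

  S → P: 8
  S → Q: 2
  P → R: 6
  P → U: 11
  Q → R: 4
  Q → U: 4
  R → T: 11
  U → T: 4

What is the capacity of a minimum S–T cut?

Augment S→P→R→T: bottleneck 6, flow now 6.
Augment S→P→U→T: bottleneck 2, flow now 8.
Augment S→Q→R→T: bottleneck 2, flow now 10.
No augmenting path remains; maximum flow = 10.
By max-flow min-cut, the minimum cut capacity equals the max flow.
In the residual graph, reachable from S: {S}.
Min-cut edges: S→P (8), S→Q (2); capacity 8 + 2 = 10.

10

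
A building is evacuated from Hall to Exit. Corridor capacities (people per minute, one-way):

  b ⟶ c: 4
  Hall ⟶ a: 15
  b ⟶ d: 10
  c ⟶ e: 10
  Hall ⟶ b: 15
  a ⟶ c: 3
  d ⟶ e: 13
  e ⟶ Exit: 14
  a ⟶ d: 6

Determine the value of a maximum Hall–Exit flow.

Augment Hall→a→c→e→Exit: bottleneck 3, flow now 3.
Augment Hall→a→d→e→Exit: bottleneck 6, flow now 9.
Augment Hall→b→c→e→Exit: bottleneck 4, flow now 13.
Augment Hall→b→d→e→Exit: bottleneck 1, flow now 14.
No augmenting path remains; maximum flow = 14.
In the residual graph, reachable from Hall: {Hall, a, b, c, d, e}.
Min-cut edges: e→Exit (14); capacity 14 = 14.
This cut is saturated, so no flow can exceed 14.

14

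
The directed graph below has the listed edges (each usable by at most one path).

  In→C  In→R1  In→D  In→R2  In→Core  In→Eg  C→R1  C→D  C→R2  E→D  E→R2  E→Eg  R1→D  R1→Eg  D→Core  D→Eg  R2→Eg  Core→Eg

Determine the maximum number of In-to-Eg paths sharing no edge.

5

Assign every edge capacity 1; by Menger, the answer equals the max flow.
Path In→Eg (+1); total 1.
Path In→R1→Eg (+1); total 2.
Path In→D→Eg (+1); total 3.
Path In→R2→Eg (+1); total 4.
Path In→Core→Eg (+1); total 5.
No residual In→Eg path; max flow = 5.
Certifying cut of size 5: {Core→Eg, D→Eg, In→Eg, R1→Eg, R2→Eg}.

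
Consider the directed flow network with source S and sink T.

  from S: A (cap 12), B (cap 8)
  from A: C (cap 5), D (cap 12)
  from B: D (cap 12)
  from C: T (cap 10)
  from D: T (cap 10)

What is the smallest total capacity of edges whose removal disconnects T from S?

15

Augment S→A→C→T: bottleneck 5, flow now 5.
Augment S→A→D→T: bottleneck 7, flow now 12.
Augment S→B→D→T: bottleneck 3, flow now 15.
No augmenting path remains; maximum flow = 15.
By max-flow min-cut, the minimum cut capacity equals the max flow.
In the residual graph, reachable from S: {S, A, B, D}.
Min-cut edges: A→C (5), D→T (10); capacity 5 + 10 = 15.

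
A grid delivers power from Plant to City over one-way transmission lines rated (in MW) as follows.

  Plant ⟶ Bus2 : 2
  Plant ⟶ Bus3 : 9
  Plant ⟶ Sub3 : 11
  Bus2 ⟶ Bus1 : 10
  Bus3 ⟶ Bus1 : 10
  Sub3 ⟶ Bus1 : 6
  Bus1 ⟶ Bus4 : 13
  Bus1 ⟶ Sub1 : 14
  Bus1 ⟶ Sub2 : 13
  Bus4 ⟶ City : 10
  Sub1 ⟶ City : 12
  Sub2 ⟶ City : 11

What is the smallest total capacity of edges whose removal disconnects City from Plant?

17

Augment Plant→Bus2→Bus1→Bus4→City: bottleneck 2, flow now 2.
Augment Plant→Bus3→Bus1→Bus4→City: bottleneck 8, flow now 10.
Augment Plant→Bus3→Bus1→Sub1→City: bottleneck 1, flow now 11.
Augment Plant→Sub3→Bus1→Sub1→City: bottleneck 6, flow now 17.
No augmenting path remains; maximum flow = 17.
By max-flow min-cut, the minimum cut capacity equals the max flow.
In the residual graph, reachable from Plant: {Plant, Sub3}.
Min-cut edges: Plant→Bus2 (2), Plant→Bus3 (9), Sub3→Bus1 (6); capacity 2 + 9 + 6 = 17.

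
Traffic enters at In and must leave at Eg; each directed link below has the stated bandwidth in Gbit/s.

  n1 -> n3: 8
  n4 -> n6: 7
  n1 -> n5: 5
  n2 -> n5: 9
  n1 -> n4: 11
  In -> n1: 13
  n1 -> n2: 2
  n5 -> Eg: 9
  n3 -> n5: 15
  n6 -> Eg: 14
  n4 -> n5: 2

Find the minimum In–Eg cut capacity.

13

Augment In→n1→n5→Eg: bottleneck 5, flow now 5.
Augment In→n1→n2→n5→Eg: bottleneck 2, flow now 7.
Augment In→n1→n3→n5→Eg: bottleneck 2, flow now 9.
Augment In→n1→n4→n6→Eg: bottleneck 4, flow now 13.
No augmenting path remains; maximum flow = 13.
By max-flow min-cut, the minimum cut capacity equals the max flow.
In the residual graph, reachable from In: {In}.
Min-cut edges: In→n1 (13); capacity 13 = 13.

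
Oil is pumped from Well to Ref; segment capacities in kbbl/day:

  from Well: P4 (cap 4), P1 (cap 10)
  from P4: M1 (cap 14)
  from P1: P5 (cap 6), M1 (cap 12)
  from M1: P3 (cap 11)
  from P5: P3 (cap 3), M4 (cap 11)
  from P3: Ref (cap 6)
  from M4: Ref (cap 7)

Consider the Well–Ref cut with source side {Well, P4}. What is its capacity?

24

Edges leaving {Well, P4}: Well→P1 (10), P4→M1 (14).
Cut capacity = 10 + 14 = 24.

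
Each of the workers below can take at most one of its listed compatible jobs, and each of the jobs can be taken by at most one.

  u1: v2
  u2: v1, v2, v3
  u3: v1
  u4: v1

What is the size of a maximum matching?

3

Unit-capacity flow: source→left, listed edges, right→sink; max matching = max flow.
Augmenting path u1→v2 (+1); matched 1.
Augmenting path u2→v1 (+1); matched 2.
Augmenting path u3→v1→u2→v3 (+1); matched 3.
No augmenting path remains; maximum matching = 3.
König certificate: {u1, u2, v1} is a vertex cover of size 3 (every listed pair touches it), so no matching can be larger.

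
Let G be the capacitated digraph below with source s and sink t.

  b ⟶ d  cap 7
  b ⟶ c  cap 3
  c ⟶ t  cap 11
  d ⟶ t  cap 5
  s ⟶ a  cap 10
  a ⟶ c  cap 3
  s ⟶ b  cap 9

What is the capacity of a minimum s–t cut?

Augment s→a→c→t: bottleneck 3, flow now 3.
Augment s→b→c→t: bottleneck 3, flow now 6.
Augment s→b→d→t: bottleneck 5, flow now 11.
No augmenting path remains; maximum flow = 11.
By max-flow min-cut, the minimum cut capacity equals the max flow.
In the residual graph, reachable from s: {s, a, b, d}.
Min-cut edges: a→c (3), b→c (3), d→t (5); capacity 3 + 3 + 5 = 11.

11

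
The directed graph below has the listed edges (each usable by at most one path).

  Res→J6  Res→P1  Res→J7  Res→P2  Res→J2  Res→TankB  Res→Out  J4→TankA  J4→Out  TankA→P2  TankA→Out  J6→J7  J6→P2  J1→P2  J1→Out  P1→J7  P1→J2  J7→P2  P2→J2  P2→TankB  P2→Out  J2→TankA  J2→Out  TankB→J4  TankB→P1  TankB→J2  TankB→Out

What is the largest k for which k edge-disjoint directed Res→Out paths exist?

Assign every edge capacity 1; by Menger, the answer equals the max flow.
Path Res→Out (+1); total 1.
Path Res→P2→Out (+1); total 2.
Path Res→J2→Out (+1); total 3.
Path Res→TankB→Out (+1); total 4.
Path Res→P1→J2→TankA→Out (+1); total 5.
Path Res→J6→P2→TankB→J4→Out (+1); total 6.
No residual Res→Out path; max flow = 6.
Certifying cut of size 6: {J2→Out, J2→TankA, P2→Out, P2→TankB, Res→Out, Res→TankB}.

6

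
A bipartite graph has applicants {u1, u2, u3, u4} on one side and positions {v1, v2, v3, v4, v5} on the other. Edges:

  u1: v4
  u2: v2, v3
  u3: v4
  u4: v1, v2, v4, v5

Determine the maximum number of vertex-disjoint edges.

Unit-capacity flow: source→left, listed edges, right→sink; max matching = max flow.
Augmenting path u1→v4 (+1); matched 1.
Augmenting path u2→v2 (+1); matched 2.
Augmenting path u4→v1 (+1); matched 3.
No augmenting path remains; maximum matching = 3.
König certificate: {u2, u4, v4} is a vertex cover of size 3 (every listed pair touches it), so no matching can be larger.

3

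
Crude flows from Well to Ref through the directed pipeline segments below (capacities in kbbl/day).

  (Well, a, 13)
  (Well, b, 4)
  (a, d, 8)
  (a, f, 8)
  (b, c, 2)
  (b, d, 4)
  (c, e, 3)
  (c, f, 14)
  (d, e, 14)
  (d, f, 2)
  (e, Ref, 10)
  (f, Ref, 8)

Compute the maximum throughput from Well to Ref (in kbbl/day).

Augment Well→a→f→Ref: bottleneck 8, flow now 8.
Augment Well→a→d→e→Ref: bottleneck 5, flow now 13.
Augment Well→b→c→e→Ref: bottleneck 2, flow now 15.
Augment Well→b→d→e→Ref: bottleneck 2, flow now 17.
No augmenting path remains; maximum flow = 17.
In the residual graph, reachable from Well: {Well}.
Min-cut edges: Well→a (13), Well→b (4); capacity 13 + 4 = 17.
This cut is saturated, so no flow can exceed 17.

17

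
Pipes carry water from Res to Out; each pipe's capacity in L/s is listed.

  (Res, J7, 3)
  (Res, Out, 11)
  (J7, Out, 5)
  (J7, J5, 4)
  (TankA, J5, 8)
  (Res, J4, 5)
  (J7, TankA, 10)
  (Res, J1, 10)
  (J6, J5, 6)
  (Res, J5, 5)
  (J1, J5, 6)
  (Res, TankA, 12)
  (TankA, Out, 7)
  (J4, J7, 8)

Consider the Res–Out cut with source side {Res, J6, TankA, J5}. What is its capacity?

36

Edges leaving {Res, J6, TankA, J5}: Res→J4 (5), Res→J1 (10), Res→J7 (3), Res→Out (11), TankA→Out (7).
Cut capacity = 5 + 10 + 3 + 11 + 7 = 36.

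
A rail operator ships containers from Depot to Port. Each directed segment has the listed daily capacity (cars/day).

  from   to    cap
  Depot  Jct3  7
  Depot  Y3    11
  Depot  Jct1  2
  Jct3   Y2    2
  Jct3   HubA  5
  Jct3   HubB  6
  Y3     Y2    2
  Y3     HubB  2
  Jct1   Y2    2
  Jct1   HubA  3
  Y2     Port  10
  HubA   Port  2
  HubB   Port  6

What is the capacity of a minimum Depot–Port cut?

Augment Depot→Jct3→Y2→Port: bottleneck 2, flow now 2.
Augment Depot→Jct3→HubA→Port: bottleneck 2, flow now 4.
Augment Depot→Jct3→HubB→Port: bottleneck 3, flow now 7.
Augment Depot→Y3→Y2→Port: bottleneck 2, flow now 9.
Augment Depot→Y3→HubB→Port: bottleneck 2, flow now 11.
Augment Depot→Jct1→Y2→Port: bottleneck 2, flow now 13.
No augmenting path remains; maximum flow = 13.
By max-flow min-cut, the minimum cut capacity equals the max flow.
In the residual graph, reachable from Depot: {Depot, Y3}.
Min-cut edges: Depot→Jct3 (7), Depot→Jct1 (2), Y3→Y2 (2), Y3→HubB (2); capacity 7 + 2 + 2 + 2 = 13.

13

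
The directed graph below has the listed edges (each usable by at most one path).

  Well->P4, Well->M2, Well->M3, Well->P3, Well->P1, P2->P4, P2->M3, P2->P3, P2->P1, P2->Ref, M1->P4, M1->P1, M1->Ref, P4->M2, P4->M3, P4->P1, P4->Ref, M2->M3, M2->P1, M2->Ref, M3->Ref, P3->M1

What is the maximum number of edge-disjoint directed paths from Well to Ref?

4

Assign every edge capacity 1; by Menger, the answer equals the max flow.
Path Well→P4→Ref (+1); total 1.
Path Well→M2→Ref (+1); total 2.
Path Well→M3→Ref (+1); total 3.
Path Well→P3→M1→Ref (+1); total 4.
No residual Well→Ref path; max flow = 4.
Certifying cut of size 4: {Well→M2, Well→M3, Well→P3, Well→P4}.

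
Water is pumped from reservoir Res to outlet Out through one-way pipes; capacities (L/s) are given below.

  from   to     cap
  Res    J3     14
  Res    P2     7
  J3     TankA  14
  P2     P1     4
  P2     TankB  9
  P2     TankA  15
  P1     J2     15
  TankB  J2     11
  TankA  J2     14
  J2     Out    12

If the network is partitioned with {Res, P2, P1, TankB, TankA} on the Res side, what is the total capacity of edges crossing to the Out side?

Edges leaving {Res, P2, P1, TankB, TankA}: Res→J3 (14), P1→J2 (15), TankB→J2 (11), TankA→J2 (14).
Cut capacity = 14 + 15 + 11 + 14 = 54.

54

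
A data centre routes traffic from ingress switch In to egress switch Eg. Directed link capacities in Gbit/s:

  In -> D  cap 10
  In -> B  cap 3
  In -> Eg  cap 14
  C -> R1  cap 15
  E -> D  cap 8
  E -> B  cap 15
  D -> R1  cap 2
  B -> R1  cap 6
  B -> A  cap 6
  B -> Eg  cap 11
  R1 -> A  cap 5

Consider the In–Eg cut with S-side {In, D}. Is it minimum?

Given cut capacity: 3 + 14 + 2 = 19.
Augment In→Eg: bottleneck 14, flow now 14.
Augment In→B→Eg: bottleneck 3, flow now 17.
No augmenting path remains; maximum flow = 17.
In the residual graph, reachable from In: {In, D, R1, A}.
Min-cut edges: In→B (3), In→Eg (14); capacity 3 + 14 = 17.
Cut capacity 19 exceeds the max flow 17, so it is not minimum.

No — its capacity is 19, but the minimum cut has capacity 17.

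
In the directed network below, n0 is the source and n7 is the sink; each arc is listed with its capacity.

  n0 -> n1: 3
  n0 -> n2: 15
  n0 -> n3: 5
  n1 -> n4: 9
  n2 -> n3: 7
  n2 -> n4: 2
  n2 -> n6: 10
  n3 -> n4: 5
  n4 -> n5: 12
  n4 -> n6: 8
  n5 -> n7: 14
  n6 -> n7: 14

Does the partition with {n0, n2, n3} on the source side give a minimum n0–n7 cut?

Yes — it is a minimum cut (capacity 20).

Given cut capacity: 3 + 2 + 10 + 5 = 20.
Augment n0→n2→n6→n7: bottleneck 10, flow now 10.
Augment n0→n1→n4→n5→n7: bottleneck 3, flow now 13.
Augment n0→n2→n4→n5→n7: bottleneck 2, flow now 15.
Augment n0→n3→n4→n5→n7: bottleneck 5, flow now 20.
No augmenting path remains; maximum flow = 20.
Cut capacity 20 equals the max flow, so it is a minimum cut.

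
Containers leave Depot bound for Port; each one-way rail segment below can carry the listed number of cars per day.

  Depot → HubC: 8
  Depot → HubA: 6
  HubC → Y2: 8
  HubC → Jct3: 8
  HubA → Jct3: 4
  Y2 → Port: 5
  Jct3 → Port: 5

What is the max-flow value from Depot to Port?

10

Augment Depot→HubC→Y2→Port: bottleneck 5, flow now 5.
Augment Depot→HubC→Jct3→Port: bottleneck 3, flow now 8.
Augment Depot→HubA→Jct3→Port: bottleneck 2, flow now 10.
No augmenting path remains; maximum flow = 10.
In the residual graph, reachable from Depot: {Depot, HubC, HubA, Y2, Jct3}.
Min-cut edges: Y2→Port (5), Jct3→Port (5); capacity 5 + 5 = 10.
This cut is saturated, so no flow can exceed 10.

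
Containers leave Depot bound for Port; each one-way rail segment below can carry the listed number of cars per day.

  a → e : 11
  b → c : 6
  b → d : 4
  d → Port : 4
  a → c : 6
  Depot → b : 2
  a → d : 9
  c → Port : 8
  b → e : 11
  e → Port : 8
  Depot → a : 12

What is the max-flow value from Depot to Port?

Augment Depot→a→c→Port: bottleneck 6, flow now 6.
Augment Depot→a→d→Port: bottleneck 4, flow now 10.
Augment Depot→a→e→Port: bottleneck 2, flow now 12.
Augment Depot→b→c→Port: bottleneck 2, flow now 14.
No augmenting path remains; maximum flow = 14.
In the residual graph, reachable from Depot: {Depot}.
Min-cut edges: Depot→a (12), Depot→b (2); capacity 12 + 2 = 14.
This cut is saturated, so no flow can exceed 14.

14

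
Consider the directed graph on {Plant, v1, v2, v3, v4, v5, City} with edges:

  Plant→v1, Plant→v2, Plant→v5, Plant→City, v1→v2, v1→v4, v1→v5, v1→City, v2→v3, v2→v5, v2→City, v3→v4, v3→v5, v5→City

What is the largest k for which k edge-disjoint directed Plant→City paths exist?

Assign every edge capacity 1; by Menger, the answer equals the max flow.
Path Plant→City (+1); total 1.
Path Plant→v1→City (+1); total 2.
Path Plant→v2→City (+1); total 3.
Path Plant→v5→City (+1); total 4.
No residual Plant→City path; max flow = 4.
Certifying cut of size 4: {Plant→City, Plant→v1, Plant→v2, Plant→v5}.

4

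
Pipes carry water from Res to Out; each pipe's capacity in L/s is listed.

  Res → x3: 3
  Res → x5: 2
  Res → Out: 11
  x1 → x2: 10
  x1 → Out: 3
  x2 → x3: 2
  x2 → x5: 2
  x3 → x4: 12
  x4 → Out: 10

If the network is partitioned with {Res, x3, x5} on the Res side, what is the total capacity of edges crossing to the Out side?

23

Edges leaving {Res, x3, x5}: Res→Out (11), x3→x4 (12).
Cut capacity = 11 + 12 = 23.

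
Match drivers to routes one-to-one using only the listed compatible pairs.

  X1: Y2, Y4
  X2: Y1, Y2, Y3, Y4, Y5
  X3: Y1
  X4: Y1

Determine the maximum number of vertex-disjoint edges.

3

Unit-capacity flow: source→left, listed edges, right→sink; max matching = max flow.
Augmenting path X1→Y2 (+1); matched 1.
Augmenting path X2→Y1 (+1); matched 2.
Augmenting path X3→Y1→X2→Y3 (+1); matched 3.
No augmenting path remains; maximum matching = 3.
König certificate: {X1, X2, Y1} is a vertex cover of size 3 (every listed pair touches it), so no matching can be larger.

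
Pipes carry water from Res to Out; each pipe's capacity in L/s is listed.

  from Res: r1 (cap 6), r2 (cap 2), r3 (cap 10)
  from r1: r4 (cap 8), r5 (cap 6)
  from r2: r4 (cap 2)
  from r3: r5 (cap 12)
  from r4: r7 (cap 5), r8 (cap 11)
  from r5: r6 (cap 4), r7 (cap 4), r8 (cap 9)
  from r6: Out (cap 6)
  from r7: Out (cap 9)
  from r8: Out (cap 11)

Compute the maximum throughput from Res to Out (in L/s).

18

Augment Res→r1→r4→r7→Out: bottleneck 5, flow now 5.
Augment Res→r1→r4→r8→Out: bottleneck 1, flow now 6.
Augment Res→r2→r4→r8→Out: bottleneck 2, flow now 8.
Augment Res→r3→r5→r6→Out: bottleneck 4, flow now 12.
Augment Res→r3→r5→r7→Out: bottleneck 4, flow now 16.
Augment Res→r3→r5→r8→Out: bottleneck 2, flow now 18.
No augmenting path remains; maximum flow = 18.
In the residual graph, reachable from Res: {Res}.
Min-cut edges: Res→r1 (6), Res→r2 (2), Res→r3 (10); capacity 6 + 2 + 10 = 18.
This cut is saturated, so no flow can exceed 18.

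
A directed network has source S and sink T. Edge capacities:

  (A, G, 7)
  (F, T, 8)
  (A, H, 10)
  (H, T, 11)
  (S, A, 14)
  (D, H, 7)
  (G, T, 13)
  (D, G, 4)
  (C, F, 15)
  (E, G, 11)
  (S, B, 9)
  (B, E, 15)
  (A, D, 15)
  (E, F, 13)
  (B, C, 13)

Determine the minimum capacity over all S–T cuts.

23

Augment S→A→G→T: bottleneck 7, flow now 7.
Augment S→A→H→T: bottleneck 7, flow now 14.
Augment S→B→C→F→T: bottleneck 8, flow now 22.
Augment S→B→E→G→T: bottleneck 1, flow now 23.
No augmenting path remains; maximum flow = 23.
By max-flow min-cut, the minimum cut capacity equals the max flow.
In the residual graph, reachable from S: {S}.
Min-cut edges: S→A (14), S→B (9); capacity 14 + 9 = 23.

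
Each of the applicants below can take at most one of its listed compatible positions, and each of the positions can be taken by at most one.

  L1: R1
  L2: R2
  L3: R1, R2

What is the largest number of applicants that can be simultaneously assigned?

Unit-capacity flow: source→left, listed edges, right→sink; max matching = max flow.
Augmenting path L1→R1 (+1); matched 1.
Augmenting path L2→R2 (+1); matched 2.
No augmenting path remains; maximum matching = 2.
König certificate: {R1, R2} is a vertex cover of size 2 (every listed pair touches it), so no matching can be larger.

2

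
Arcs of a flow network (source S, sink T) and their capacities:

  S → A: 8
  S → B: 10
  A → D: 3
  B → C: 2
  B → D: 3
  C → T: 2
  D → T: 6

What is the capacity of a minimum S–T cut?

8

Augment S→A→D→T: bottleneck 3, flow now 3.
Augment S→B→C→T: bottleneck 2, flow now 5.
Augment S→B→D→T: bottleneck 3, flow now 8.
No augmenting path remains; maximum flow = 8.
By max-flow min-cut, the minimum cut capacity equals the max flow.
In the residual graph, reachable from S: {S, A, B}.
Min-cut edges: A→D (3), B→C (2), B→D (3); capacity 3 + 2 + 3 = 8.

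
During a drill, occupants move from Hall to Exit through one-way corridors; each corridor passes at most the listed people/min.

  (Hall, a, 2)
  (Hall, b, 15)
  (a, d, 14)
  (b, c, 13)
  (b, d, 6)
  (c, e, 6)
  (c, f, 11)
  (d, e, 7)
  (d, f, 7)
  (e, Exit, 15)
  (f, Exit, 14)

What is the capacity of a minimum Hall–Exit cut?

17

Augment Hall→a→d→e→Exit: bottleneck 2, flow now 2.
Augment Hall→b→c→e→Exit: bottleneck 6, flow now 8.
Augment Hall→b→c→f→Exit: bottleneck 7, flow now 15.
Augment Hall→b→d→e→Exit: bottleneck 2, flow now 17.
No augmenting path remains; maximum flow = 17.
By max-flow min-cut, the minimum cut capacity equals the max flow.
In the residual graph, reachable from Hall: {Hall}.
Min-cut edges: Hall→a (2), Hall→b (15); capacity 2 + 15 = 17.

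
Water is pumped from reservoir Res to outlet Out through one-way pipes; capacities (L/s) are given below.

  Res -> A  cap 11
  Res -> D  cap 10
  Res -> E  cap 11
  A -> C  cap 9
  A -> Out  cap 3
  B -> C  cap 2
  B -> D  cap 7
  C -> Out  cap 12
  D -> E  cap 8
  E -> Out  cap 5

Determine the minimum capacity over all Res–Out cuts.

16

Augment Res→A→Out: bottleneck 3, flow now 3.
Augment Res→E→Out: bottleneck 5, flow now 8.
Augment Res→A→C→Out: bottleneck 8, flow now 16.
No augmenting path remains; maximum flow = 16.
By max-flow min-cut, the minimum cut capacity equals the max flow.
In the residual graph, reachable from Res: {Res, D, E}.
Min-cut edges: Res→A (11), E→Out (5); capacity 11 + 5 = 16.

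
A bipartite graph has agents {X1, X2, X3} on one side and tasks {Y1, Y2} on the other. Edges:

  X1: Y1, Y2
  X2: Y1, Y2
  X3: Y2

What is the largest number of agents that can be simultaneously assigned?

2

Unit-capacity flow: source→left, listed edges, right→sink; max matching = max flow.
Augmenting path X1→Y1 (+1); matched 1.
Augmenting path X2→Y2 (+1); matched 2.
No augmenting path remains; maximum matching = 2.
König certificate: {Y1, Y2} is a vertex cover of size 2 (every listed pair touches it), so no matching can be larger.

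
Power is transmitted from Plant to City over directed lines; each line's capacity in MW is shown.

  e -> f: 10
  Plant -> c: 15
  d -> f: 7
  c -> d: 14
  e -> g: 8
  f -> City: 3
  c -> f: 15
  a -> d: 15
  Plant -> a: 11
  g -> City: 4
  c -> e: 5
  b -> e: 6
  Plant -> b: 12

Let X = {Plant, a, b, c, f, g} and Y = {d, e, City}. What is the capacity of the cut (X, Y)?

47

Edges leaving {Plant, a, b, c, f, g}: a→d (15), b→e (6), c→d (14), c→e (5), f→City (3), g→City (4).
Cut capacity = 15 + 6 + 14 + 5 + 3 + 4 = 47.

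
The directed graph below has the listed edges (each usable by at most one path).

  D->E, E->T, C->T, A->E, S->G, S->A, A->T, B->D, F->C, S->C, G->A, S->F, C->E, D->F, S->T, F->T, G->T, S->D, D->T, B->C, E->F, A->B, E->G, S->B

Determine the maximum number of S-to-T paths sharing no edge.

7

Assign every edge capacity 1; by Menger, the answer equals the max flow.
Path S→T (+1); total 1.
Path S→A→T (+1); total 2.
Path S→C→T (+1); total 3.
Path S→D→T (+1); total 4.
Path S→F→T (+1); total 5.
Path S→G→T (+1); total 6.
Path S→B→C→E→T (+1); total 7.
No residual S→T path; max flow = 7.
Certifying cut of size 7: {S→A, S→B, S→C, S→D, S→F, S→G, S→T}.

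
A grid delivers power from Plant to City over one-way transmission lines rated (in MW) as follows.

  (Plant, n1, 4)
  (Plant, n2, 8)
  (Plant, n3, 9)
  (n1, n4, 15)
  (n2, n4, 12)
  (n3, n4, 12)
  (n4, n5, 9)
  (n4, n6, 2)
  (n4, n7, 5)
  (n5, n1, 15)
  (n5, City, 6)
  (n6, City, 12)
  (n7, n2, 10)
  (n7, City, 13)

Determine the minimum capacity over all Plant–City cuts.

13

Augment Plant→n1→n4→n5→City: bottleneck 4, flow now 4.
Augment Plant→n2→n4→n5→City: bottleneck 2, flow now 6.
Augment Plant→n2→n4→n6→City: bottleneck 2, flow now 8.
Augment Plant→n2→n4→n7→City: bottleneck 4, flow now 12.
Augment Plant→n3→n4→n7→City: bottleneck 1, flow now 13.
No augmenting path remains; maximum flow = 13.
By max-flow min-cut, the minimum cut capacity equals the max flow.
In the residual graph, reachable from Plant: {Plant, n1, n2, n3, n4, n5}.
Min-cut edges: n4→n6 (2), n4→n7 (5), n5→City (6); capacity 2 + 5 + 6 = 13.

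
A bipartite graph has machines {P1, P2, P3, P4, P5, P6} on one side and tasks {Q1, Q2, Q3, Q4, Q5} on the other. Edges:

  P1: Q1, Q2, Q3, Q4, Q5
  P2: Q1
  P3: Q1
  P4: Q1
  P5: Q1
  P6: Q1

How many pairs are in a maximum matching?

2

Unit-capacity flow: source→left, listed edges, right→sink; max matching = max flow.
Augmenting path P1→Q1 (+1); matched 1.
Augmenting path P2→Q1→P1→Q2 (+1); matched 2.
No augmenting path remains; maximum matching = 2.
König certificate: {P1, Q1} is a vertex cover of size 2 (every listed pair touches it), so no matching can be larger.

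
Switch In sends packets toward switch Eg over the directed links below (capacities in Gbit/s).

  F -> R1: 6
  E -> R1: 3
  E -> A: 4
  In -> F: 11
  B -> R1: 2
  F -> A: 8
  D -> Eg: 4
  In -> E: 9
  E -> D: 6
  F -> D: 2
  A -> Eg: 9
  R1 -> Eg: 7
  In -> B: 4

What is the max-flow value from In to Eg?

20

Augment In→B→R1→Eg: bottleneck 2, flow now 2.
Augment In→E→D→Eg: bottleneck 4, flow now 6.
Augment In→E→R1→Eg: bottleneck 3, flow now 9.
Augment In→E→A→Eg: bottleneck 2, flow now 11.
Augment In→F→R1→Eg: bottleneck 2, flow now 13.
Augment In→F→A→Eg: bottleneck 7, flow now 20.
No augmenting path remains; maximum flow = 20.
In the residual graph, reachable from In: {In, B, E, F, D, R1, A}.
Min-cut edges: D→Eg (4), R1→Eg (7), A→Eg (9); capacity 4 + 7 + 9 = 20.
This cut is saturated, so no flow can exceed 20.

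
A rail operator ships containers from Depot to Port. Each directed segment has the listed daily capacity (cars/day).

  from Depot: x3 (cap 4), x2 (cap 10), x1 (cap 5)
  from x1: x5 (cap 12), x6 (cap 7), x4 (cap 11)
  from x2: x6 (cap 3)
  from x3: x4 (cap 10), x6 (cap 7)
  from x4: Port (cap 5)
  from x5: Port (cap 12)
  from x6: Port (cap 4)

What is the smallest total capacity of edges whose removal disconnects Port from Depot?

12

Augment Depot→x1→x4→Port: bottleneck 5, flow now 5.
Augment Depot→x2→x6→Port: bottleneck 3, flow now 8.
Augment Depot→x3→x6→Port: bottleneck 1, flow now 9.
Augment Depot→x3→x4→x1→x5→Port: bottleneck 3, flow now 12. (uses reverse residual edge)
No augmenting path remains; maximum flow = 12.
By max-flow min-cut, the minimum cut capacity equals the max flow.
In the residual graph, reachable from Depot: {Depot, x2}.
Min-cut edges: Depot→x1 (5), Depot→x3 (4), x2→x6 (3); capacity 5 + 4 + 3 = 12.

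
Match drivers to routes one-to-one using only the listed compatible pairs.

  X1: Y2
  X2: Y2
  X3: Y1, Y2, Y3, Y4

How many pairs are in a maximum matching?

Unit-capacity flow: source→left, listed edges, right→sink; max matching = max flow.
Augmenting path X1→Y2 (+1); matched 1.
Augmenting path X3→Y1 (+1); matched 2.
No augmenting path remains; maximum matching = 2.
König certificate: {X3, Y2} is a vertex cover of size 2 (every listed pair touches it), so no matching can be larger.

2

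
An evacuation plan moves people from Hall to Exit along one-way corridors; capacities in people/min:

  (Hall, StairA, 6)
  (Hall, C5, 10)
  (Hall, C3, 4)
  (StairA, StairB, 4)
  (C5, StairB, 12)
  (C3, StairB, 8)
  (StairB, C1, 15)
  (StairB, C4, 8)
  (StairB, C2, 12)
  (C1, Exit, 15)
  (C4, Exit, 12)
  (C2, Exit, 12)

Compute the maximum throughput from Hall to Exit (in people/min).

Augment Hall→StairA→StairB→C1→Exit: bottleneck 4, flow now 4.
Augment Hall→C5→StairB→C1→Exit: bottleneck 10, flow now 14.
Augment Hall→C3→StairB→C1→Exit: bottleneck 1, flow now 15.
Augment Hall→C3→StairB→C4→Exit: bottleneck 3, flow now 18.
No augmenting path remains; maximum flow = 18.
In the residual graph, reachable from Hall: {Hall, StairA}.
Min-cut edges: Hall→C5 (10), Hall→C3 (4), StairA→StairB (4); capacity 10 + 4 + 4 = 18.
This cut is saturated, so no flow can exceed 18.

18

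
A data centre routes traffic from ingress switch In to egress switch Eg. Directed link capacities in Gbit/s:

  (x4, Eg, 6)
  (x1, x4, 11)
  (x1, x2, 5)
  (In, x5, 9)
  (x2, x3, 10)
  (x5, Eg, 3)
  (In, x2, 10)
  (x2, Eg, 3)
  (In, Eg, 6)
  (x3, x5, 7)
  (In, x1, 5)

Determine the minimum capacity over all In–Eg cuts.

Augment In→Eg: bottleneck 6, flow now 6.
Augment In→x2→Eg: bottleneck 3, flow now 9.
Augment In→x5→Eg: bottleneck 3, flow now 12.
Augment In→x1→x4→Eg: bottleneck 5, flow now 17.
No augmenting path remains; maximum flow = 17.
By max-flow min-cut, the minimum cut capacity equals the max flow.
In the residual graph, reachable from In: {In, x2, x3, x5}.
Min-cut edges: In→x1 (5), In→Eg (6), x2→Eg (3), x5→Eg (3); capacity 5 + 6 + 3 + 3 = 17.

17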